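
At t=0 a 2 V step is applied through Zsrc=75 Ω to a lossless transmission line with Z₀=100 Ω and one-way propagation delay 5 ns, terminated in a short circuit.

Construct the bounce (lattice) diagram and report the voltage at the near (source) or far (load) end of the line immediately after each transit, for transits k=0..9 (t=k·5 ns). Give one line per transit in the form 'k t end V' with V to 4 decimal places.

0 0 source 1.1429
1 5 load 0.0000
2 10 source 0.1633
3 15 load 0.0000
4 20 source 0.0233
5 25 load 0.0000
6 30 source 0.0033
7 35 load 0.0000
8 40 source 0.0005
9 45 load 0.0000

Γ_L=-1.000000, Γ_S=-0.142857; launch V₁=2·100/175=1.142857
k=0 src: V=1.1429
k=1 load: inc=1.142857, refl=1.142857·-1.000000=-1.1429; V=0.000000+1.142857+-1.142857=0.0000
k=2 src: inc=-1.142857, refl=-1.142857·-0.142857=0.1633; V=1.142857+-1.142857+0.163265=0.1633
k=3 load: inc=0.163265, refl=0.163265·-1.000000=-0.1633; V=0.000000+0.163265+-0.163265=0.0000
k=4 src: inc=-0.163265, refl=-0.163265·-0.142857=0.0233; V=0.163265+-0.163265+0.023324=0.0233
k=5 load: inc=0.023324, refl=0.023324·-1.000000=-0.0233; V=0.000000+0.023324+-0.023324=0.0000
k=6 src: inc=-0.023324, refl=-0.023324·-0.142857=0.0033; V=0.023324+-0.023324+0.003332=0.0033
k=7 load: inc=0.003332, refl=0.003332·-1.000000=-0.0033; V=0.000000+0.003332+-0.003332=0.0000
k=8 src: inc=-0.003332, refl=-0.003332·-0.142857=0.0005; V=0.003332+-0.003332+0.000476=0.0005
k=9 load: inc=0.000476, refl=0.000476·-1.000000=-0.0005; V=0.000000+0.000476+-0.000476=0.0000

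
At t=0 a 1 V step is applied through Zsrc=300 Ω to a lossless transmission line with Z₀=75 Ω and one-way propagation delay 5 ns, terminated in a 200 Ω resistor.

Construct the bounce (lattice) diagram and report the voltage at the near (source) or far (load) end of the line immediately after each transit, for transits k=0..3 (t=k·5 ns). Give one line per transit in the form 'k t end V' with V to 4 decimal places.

0 0 source 0.2000
1 5 load 0.2909
2 10 source 0.3455
3 15 load 0.3702

Γ_L=0.454545, Γ_S=0.600000; launch V₁=1·75/375=0.200000
k=0 src: V=0.2000
k=1 load: inc=0.200000, refl=0.200000·0.454545=0.0909; V=0.000000+0.200000+0.090909=0.2909
k=2 src: inc=0.090909, refl=0.090909·0.600000=0.0545; V=0.200000+0.090909+0.054545=0.3455
k=3 load: inc=0.054545, refl=0.054545·0.454545=0.0248; V=0.290909+0.054545+0.024793=0.3702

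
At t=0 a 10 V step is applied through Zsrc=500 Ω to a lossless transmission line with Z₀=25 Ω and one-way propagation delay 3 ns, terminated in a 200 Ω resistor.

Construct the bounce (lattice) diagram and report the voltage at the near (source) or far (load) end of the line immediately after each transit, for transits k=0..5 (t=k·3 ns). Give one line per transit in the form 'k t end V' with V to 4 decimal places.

Γ_L=0.777778, Γ_S=0.904762; launch V₁=10·25/525=0.476190
k=0 src: V=0.4762
k=1 load: inc=0.476190, refl=0.476190·0.777778=0.3704; V=0.000000+0.476190+0.370370=0.8466
k=2 src: inc=0.370370, refl=0.370370·0.904762=0.3351; V=0.476190+0.370370+0.335097=1.1817
k=3 load: inc=0.335097, refl=0.335097·0.777778=0.2606; V=0.846561+0.335097+0.260631=1.4423
k=4 src: inc=0.260631, refl=0.260631·0.904762=0.2358; V=1.181658+0.260631+0.235809=1.6781
k=5 load: inc=0.235809, refl=0.235809·0.777778=0.1834; V=1.442289+0.235809+0.183407=1.8615

0 0 source 0.4762
1 3 load 0.8466
2 6 source 1.1817
3 9 load 1.4423
4 12 source 1.6781
5 15 load 1.8615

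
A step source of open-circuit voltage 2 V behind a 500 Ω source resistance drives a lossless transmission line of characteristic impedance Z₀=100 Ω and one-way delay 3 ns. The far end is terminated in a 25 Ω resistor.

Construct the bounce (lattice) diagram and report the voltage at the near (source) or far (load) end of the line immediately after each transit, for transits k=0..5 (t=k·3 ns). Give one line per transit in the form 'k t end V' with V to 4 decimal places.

Γ_L=-0.600000, Γ_S=0.666667; launch V₁=2·100/600=0.333333
k=0 src: V=0.3333
k=1 load: inc=0.333333, refl=0.333333·-0.600000=-0.2000; V=0.000000+0.333333+-0.200000=0.1333
k=2 src: inc=-0.200000, refl=-0.200000·0.666667=-0.1333; V=0.333333+-0.200000+-0.133333=0.0000
k=3 load: inc=-0.133333, refl=-0.133333·-0.600000=0.0800; V=0.133333+-0.133333+0.080000=0.0800
k=4 src: inc=0.080000, refl=0.080000·0.666667=0.0533; V=0.000000+0.080000+0.053333=0.1333
k=5 load: inc=0.053333, refl=0.053333·-0.600000=-0.0320; V=0.080000+0.053333+-0.032000=0.1013

0 0 source 0.3333
1 3 load 0.1333
2 6 source 0.0000
3 9 load 0.0800
4 12 source 0.1333
5 15 load 0.1013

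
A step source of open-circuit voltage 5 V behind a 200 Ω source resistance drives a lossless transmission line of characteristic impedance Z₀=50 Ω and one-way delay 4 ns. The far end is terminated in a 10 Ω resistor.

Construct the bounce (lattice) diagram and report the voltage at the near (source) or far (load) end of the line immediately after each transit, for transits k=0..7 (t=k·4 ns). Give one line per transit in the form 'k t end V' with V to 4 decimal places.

Γ_L=-0.666667, Γ_S=0.600000; launch V₁=5·50/250=1.000000
k=0 src: V=1.0000
k=1 load: inc=1.000000, refl=1.000000·-0.666667=-0.6667; V=0.000000+1.000000+-0.666667=0.3333
k=2 src: inc=-0.666667, refl=-0.666667·0.600000=-0.4000; V=1.000000+-0.666667+-0.400000=-0.0667
k=3 load: inc=-0.400000, refl=-0.400000·-0.666667=0.2667; V=0.333333+-0.400000+0.266667=0.2000
k=4 src: inc=0.266667, refl=0.266667·0.600000=0.1600; V=-0.066667+0.266667+0.160000=0.3600
k=5 load: inc=0.160000, refl=0.160000·-0.666667=-0.1067; V=0.200000+0.160000+-0.106667=0.2533
k=6 src: inc=-0.106667, refl=-0.106667·0.600000=-0.0640; V=0.360000+-0.106667+-0.064000=0.1893
k=7 load: inc=-0.064000, refl=-0.064000·-0.666667=0.0427; V=0.253333+-0.064000+0.042667=0.2320

0 0 source 1.0000
1 4 load 0.3333
2 8 source -0.0667
3 12 load 0.2000
4 16 source 0.3600
5 20 load 0.2533
6 24 source 0.1893
7 28 load 0.2320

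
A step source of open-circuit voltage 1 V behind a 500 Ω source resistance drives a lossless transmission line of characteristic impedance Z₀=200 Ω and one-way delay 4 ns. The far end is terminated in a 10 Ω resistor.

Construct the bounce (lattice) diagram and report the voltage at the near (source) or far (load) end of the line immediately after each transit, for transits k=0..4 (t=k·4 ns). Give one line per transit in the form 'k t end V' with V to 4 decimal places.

0 0 source 0.2857
1 4 load 0.0272
2 8 source -0.0836
3 12 load 0.0167
4 16 source 0.0596

Γ_L=-0.904762, Γ_S=0.428571; launch V₁=1·200/700=0.285714
k=0 src: V=0.2857
k=1 load: inc=0.285714, refl=0.285714·-0.904762=-0.2585; V=0.000000+0.285714+-0.258503=0.0272
k=2 src: inc=-0.258503, refl=-0.258503·0.428571=-0.1108; V=0.285714+-0.258503+-0.110787=-0.0836
k=3 load: inc=-0.110787, refl=-0.110787·-0.904762=0.1002; V=0.027211+-0.110787+0.100236=0.0167
k=4 src: inc=0.100236, refl=0.100236·0.428571=0.0430; V=-0.083576+0.100236+0.042958=0.0596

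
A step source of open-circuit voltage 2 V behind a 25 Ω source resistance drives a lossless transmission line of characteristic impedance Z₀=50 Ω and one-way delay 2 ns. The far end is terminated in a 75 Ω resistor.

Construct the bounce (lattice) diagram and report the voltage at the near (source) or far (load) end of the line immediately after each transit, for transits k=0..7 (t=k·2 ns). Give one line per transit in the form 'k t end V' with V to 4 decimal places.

Γ_L=0.200000, Γ_S=-0.333333; launch V₁=2·50/75=1.333333
k=0 src: V=1.3333
k=1 load: inc=1.333333, refl=1.333333·0.200000=0.2667; V=0.000000+1.333333+0.266667=1.6000
k=2 src: inc=0.266667, refl=0.266667·-0.333333=-0.0889; V=1.333333+0.266667+-0.088889=1.5111
k=3 load: inc=-0.088889, refl=-0.088889·0.200000=-0.0178; V=1.600000+-0.088889+-0.017778=1.4933
k=4 src: inc=-0.017778, refl=-0.017778·-0.333333=0.0059; V=1.511111+-0.017778+0.005926=1.4993
k=5 load: inc=0.005926, refl=0.005926·0.200000=0.0012; V=1.493333+0.005926+0.001185=1.5004
k=6 src: inc=0.001185, refl=0.001185·-0.333333=-0.0004; V=1.499259+0.001185+-0.000395=1.5000
k=7 load: inc=-0.000395, refl=-0.000395·0.200000=-0.0001; V=1.500444+-0.000395+-0.000079=1.5000

0 0 source 1.3333
1 2 load 1.6000
2 4 source 1.5111
3 6 load 1.4933
4 8 source 1.4993
5 10 load 1.5004
6 12 source 1.5000
7 14 load 1.5000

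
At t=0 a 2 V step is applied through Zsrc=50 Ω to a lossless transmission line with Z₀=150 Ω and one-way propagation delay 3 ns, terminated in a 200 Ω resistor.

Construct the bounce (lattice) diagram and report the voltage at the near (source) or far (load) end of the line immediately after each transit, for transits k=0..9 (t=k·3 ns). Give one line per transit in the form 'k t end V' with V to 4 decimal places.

0 0 source 1.5000
1 3 load 1.7143
2 6 source 1.6071
3 9 load 1.5918
4 12 source 1.5995
5 15 load 1.6006
6 18 source 1.6000
7 21 load 1.6000
8 24 source 1.6000
9 27 load 1.6000

Γ_L=0.142857, Γ_S=-0.500000; launch V₁=2·150/200=1.500000
k=0 src: V=1.5000
k=1 load: inc=1.500000, refl=1.500000·0.142857=0.2143; V=0.000000+1.500000+0.214286=1.7143
k=2 src: inc=0.214286, refl=0.214286·-0.500000=-0.1071; V=1.500000+0.214286+-0.107143=1.6071
k=3 load: inc=-0.107143, refl=-0.107143·0.142857=-0.0153; V=1.714286+-0.107143+-0.015306=1.5918
k=4 src: inc=-0.015306, refl=-0.015306·-0.500000=0.0077; V=1.607143+-0.015306+0.007653=1.5995
k=5 load: inc=0.007653, refl=0.007653·0.142857=0.0011; V=1.591837+0.007653+0.001093=1.6006
k=6 src: inc=0.001093, refl=0.001093·-0.500000=-0.0005; V=1.599490+0.001093+-0.000547=1.6000
k=7 load: inc=-0.000547, refl=-0.000547·0.142857=-0.0001; V=1.600583+-0.000547+-0.000078=1.6000
k=8 src: inc=-0.000078, refl=-0.000078·-0.500000=0.0000; V=1.600036+-0.000078+0.000039=1.6000
k=9 load: inc=0.000039, refl=0.000039·0.142857=0.0000; V=1.599958+0.000039+0.000006=1.6000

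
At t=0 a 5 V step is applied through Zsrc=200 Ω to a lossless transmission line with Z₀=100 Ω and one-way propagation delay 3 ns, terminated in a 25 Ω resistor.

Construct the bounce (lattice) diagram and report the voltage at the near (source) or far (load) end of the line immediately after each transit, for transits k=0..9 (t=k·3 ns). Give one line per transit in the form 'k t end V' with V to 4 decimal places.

0 0 source 1.6667
1 3 load 0.6667
2 6 source 0.3333
3 9 load 0.5333
4 12 source 0.6000
5 15 load 0.5600
6 18 source 0.5467
7 21 load 0.5547
8 24 source 0.5573
9 27 load 0.5557

Γ_L=-0.600000, Γ_S=0.333333; launch V₁=5·100/300=1.666667
k=0 src: V=1.6667
k=1 load: inc=1.666667, refl=1.666667·-0.600000=-1.0000; V=0.000000+1.666667+-1.000000=0.6667
k=2 src: inc=-1.000000, refl=-1.000000·0.333333=-0.3333; V=1.666667+-1.000000+-0.333333=0.3333
k=3 load: inc=-0.333333, refl=-0.333333·-0.600000=0.2000; V=0.666667+-0.333333+0.200000=0.5333
k=4 src: inc=0.200000, refl=0.200000·0.333333=0.0667; V=0.333333+0.200000+0.066667=0.6000
k=5 load: inc=0.066667, refl=0.066667·-0.600000=-0.0400; V=0.533333+0.066667+-0.040000=0.5600
k=6 src: inc=-0.040000, refl=-0.040000·0.333333=-0.0133; V=0.600000+-0.040000+-0.013333=0.5467
k=7 load: inc=-0.013333, refl=-0.013333·-0.600000=0.0080; V=0.560000+-0.013333+0.008000=0.5547
k=8 src: inc=0.008000, refl=0.008000·0.333333=0.0027; V=0.546667+0.008000+0.002667=0.5573
k=9 load: inc=0.002667, refl=0.002667·-0.600000=-0.0016; V=0.554667+0.002667+-0.001600=0.5557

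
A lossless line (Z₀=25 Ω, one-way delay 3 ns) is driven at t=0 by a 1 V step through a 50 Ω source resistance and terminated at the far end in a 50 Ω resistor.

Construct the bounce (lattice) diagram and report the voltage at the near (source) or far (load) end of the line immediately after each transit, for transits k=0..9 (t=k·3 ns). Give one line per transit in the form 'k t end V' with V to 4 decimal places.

Γ_L=0.333333, Γ_S=0.333333; launch V₁=1·25/75=0.333333
k=0 src: V=0.3333
k=1 load: inc=0.333333, refl=0.333333·0.333333=0.1111; V=0.000000+0.333333+0.111111=0.4444
k=2 src: inc=0.111111, refl=0.111111·0.333333=0.0370; V=0.333333+0.111111+0.037037=0.4815
k=3 load: inc=0.037037, refl=0.037037·0.333333=0.0123; V=0.444444+0.037037+0.012346=0.4938
k=4 src: inc=0.012346, refl=0.012346·0.333333=0.0041; V=0.481481+0.012346+0.004115=0.4979
k=5 load: inc=0.004115, refl=0.004115·0.333333=0.0014; V=0.493827+0.004115+0.001372=0.4993
k=6 src: inc=0.001372, refl=0.001372·0.333333=0.0005; V=0.497942+0.001372+0.000457=0.4998
k=7 load: inc=0.000457, refl=0.000457·0.333333=0.0002; V=0.499314+0.000457+0.000152=0.4999
k=8 src: inc=0.000152, refl=0.000152·0.333333=0.0001; V=0.499771+0.000152+0.000051=0.5000
k=9 load: inc=0.000051, refl=0.000051·0.333333=0.0000; V=0.499924+0.000051+0.000017=0.5000

0 0 source 0.3333
1 3 load 0.4444
2 6 source 0.4815
3 9 load 0.4938
4 12 source 0.4979
5 15 load 0.4993
6 18 source 0.4998
7 21 load 0.4999
8 24 source 0.5000
9 27 load 0.5000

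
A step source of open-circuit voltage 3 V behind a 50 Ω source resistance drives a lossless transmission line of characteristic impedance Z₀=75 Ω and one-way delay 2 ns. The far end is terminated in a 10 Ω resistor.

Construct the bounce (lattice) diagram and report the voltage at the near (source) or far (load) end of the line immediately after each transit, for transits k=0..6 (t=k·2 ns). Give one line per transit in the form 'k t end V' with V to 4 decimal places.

0 0 source 1.8000
1 2 load 0.4235
2 4 source 0.6988
3 6 load 0.4883
4 8 source 0.5304
5 10 load 0.4982
6 12 source 0.5047

Γ_L=-0.764706, Γ_S=-0.200000; launch V₁=3·75/125=1.800000
k=0 src: V=1.8000
k=1 load: inc=1.800000, refl=1.800000·-0.764706=-1.3765; V=0.000000+1.800000+-1.376471=0.4235
k=2 src: inc=-1.376471, refl=-1.376471·-0.200000=0.2753; V=1.800000+-1.376471+0.275294=0.6988
k=3 load: inc=0.275294, refl=0.275294·-0.764706=-0.2105; V=0.423529+0.275294+-0.210519=0.4883
k=4 src: inc=-0.210519, refl=-0.210519·-0.200000=0.0421; V=0.698824+-0.210519+0.042104=0.5304
k=5 load: inc=0.042104, refl=0.042104·-0.764706=-0.0322; V=0.488304+0.042104+-0.032197=0.4982
k=6 src: inc=-0.032197, refl=-0.032197·-0.200000=0.0064; V=0.530408+-0.032197+0.006439=0.5047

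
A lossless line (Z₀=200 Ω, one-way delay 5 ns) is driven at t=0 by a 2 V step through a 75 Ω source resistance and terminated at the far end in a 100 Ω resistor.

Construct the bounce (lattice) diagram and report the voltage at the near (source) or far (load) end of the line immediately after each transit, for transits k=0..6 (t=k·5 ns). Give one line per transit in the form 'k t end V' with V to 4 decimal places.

Γ_L=-0.333333, Γ_S=-0.454545; launch V₁=2·200/275=1.454545
k=0 src: V=1.4545
k=1 load: inc=1.454545, refl=1.454545·-0.333333=-0.4848; V=0.000000+1.454545+-0.484848=0.9697
k=2 src: inc=-0.484848, refl=-0.484848·-0.454545=0.2204; V=1.454545+-0.484848+0.220386=1.1901
k=3 load: inc=0.220386, refl=0.220386·-0.333333=-0.0735; V=0.969697+0.220386+-0.073462=1.1166
k=4 src: inc=-0.073462, refl=-0.073462·-0.454545=0.0334; V=1.190083+-0.073462+0.033392=1.1500
k=5 load: inc=0.033392, refl=0.033392·-0.333333=-0.0111; V=1.116621+0.033392+-0.011131=1.1389
k=6 src: inc=-0.011131, refl=-0.011131·-0.454545=0.0051; V=1.150013+-0.011131+0.005059=1.1439

0 0 source 1.4545
1 5 load 0.9697
2 10 source 1.1901
3 15 load 1.1166
4 20 source 1.1500
5 25 load 1.1389
6 30 source 1.1439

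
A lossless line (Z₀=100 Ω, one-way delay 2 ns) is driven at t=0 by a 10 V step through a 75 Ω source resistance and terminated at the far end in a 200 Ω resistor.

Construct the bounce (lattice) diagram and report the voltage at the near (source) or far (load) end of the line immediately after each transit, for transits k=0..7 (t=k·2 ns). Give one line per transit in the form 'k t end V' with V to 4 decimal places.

Γ_L=0.333333, Γ_S=-0.142857; launch V₁=10·100/175=5.714286
k=0 src: V=5.7143
k=1 load: inc=5.714286, refl=5.714286·0.333333=1.9048; V=0.000000+5.714286+1.904762=7.6190
k=2 src: inc=1.904762, refl=1.904762·-0.142857=-0.2721; V=5.714286+1.904762+-0.272109=7.3469
k=3 load: inc=-0.272109, refl=-0.272109·0.333333=-0.0907; V=7.619048+-0.272109+-0.090703=7.2562
k=4 src: inc=-0.090703, refl=-0.090703·-0.142857=0.0130; V=7.346939+-0.090703+0.012958=7.2692
k=5 load: inc=0.012958, refl=0.012958·0.333333=0.0043; V=7.256236+0.012958+0.004319=7.2735
k=6 src: inc=0.004319, refl=0.004319·-0.142857=-0.0006; V=7.269193+0.004319+-0.000617=7.2729
k=7 load: inc=-0.000617, refl=-0.000617·0.333333=-0.0002; V=7.273513+-0.000617+-0.000206=7.2727

0 0 source 5.7143
1 2 load 7.6190
2 4 source 7.3469
3 6 load 7.2562
4 8 source 7.2692
5 10 load 7.2735
6 12 source 7.2729
7 14 load 7.2727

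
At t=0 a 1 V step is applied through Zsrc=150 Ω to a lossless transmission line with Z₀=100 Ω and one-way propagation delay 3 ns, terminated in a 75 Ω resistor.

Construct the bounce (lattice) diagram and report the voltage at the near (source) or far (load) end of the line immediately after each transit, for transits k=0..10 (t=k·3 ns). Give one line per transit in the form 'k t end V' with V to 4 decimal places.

Γ_L=-0.142857, Γ_S=0.200000; launch V₁=1·100/250=0.400000
k=0 src: V=0.4000
k=1 load: inc=0.400000, refl=0.400000·-0.142857=-0.0571; V=0.000000+0.400000+-0.057143=0.3429
k=2 src: inc=-0.057143, refl=-0.057143·0.200000=-0.0114; V=0.400000+-0.057143+-0.011429=0.3314
k=3 load: inc=-0.011429, refl=-0.011429·-0.142857=0.0016; V=0.342857+-0.011429+0.001633=0.3331
k=4 src: inc=0.001633, refl=0.001633·0.200000=0.0003; V=0.331429+0.001633+0.000327=0.3334
k=5 load: inc=0.000327, refl=0.000327·-0.142857=-0.0000; V=0.333061+0.000327+-0.000047=0.3333
k=6 src: inc=-0.000047, refl=-0.000047·0.200000=-0.0000; V=0.333388+-0.000047+-0.000009=0.3333
k=7 load: inc=-0.000009, refl=-0.000009·-0.142857=0.0000; V=0.333341+-0.000009+0.000001=0.3333
k=8 src: inc=0.000001, refl=0.000001·0.200000=0.0000; V=0.333332+0.000001+0.000000=0.3333
k=9 load: inc=0.000000, refl=0.000000·-0.142857=-0.0000; V=0.333333+0.000000+-0.000000=0.3333
k=10 src: inc=-0.000000, refl=-0.000000·0.200000=-0.0000; V=0.333333+-0.000000+-0.000000=0.3333

0 0 source 0.4000
1 3 load 0.3429
2 6 source 0.3314
3 9 load 0.3331
4 12 source 0.3334
5 15 load 0.3333
6 18 source 0.3333
7 21 load 0.3333
8 24 source 0.3333
9 27 load 0.3333
10 30 source 0.3333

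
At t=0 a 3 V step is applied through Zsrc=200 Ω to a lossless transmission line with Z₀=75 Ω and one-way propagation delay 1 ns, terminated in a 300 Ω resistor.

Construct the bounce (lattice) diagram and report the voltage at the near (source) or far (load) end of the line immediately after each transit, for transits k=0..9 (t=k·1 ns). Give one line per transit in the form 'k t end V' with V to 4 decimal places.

Γ_L=0.600000, Γ_S=0.454545; launch V₁=3·75/275=0.818182
k=0 src: V=0.8182
k=1 load: inc=0.818182, refl=0.818182·0.600000=0.4909; V=0.000000+0.818182+0.490909=1.3091
k=2 src: inc=0.490909, refl=0.490909·0.454545=0.2231; V=0.818182+0.490909+0.223140=1.5322
k=3 load: inc=0.223140, refl=0.223140·0.600000=0.1339; V=1.309091+0.223140+0.133884=1.6661
k=4 src: inc=0.133884, refl=0.133884·0.454545=0.0609; V=1.532231+0.133884+0.060856=1.7270
k=5 load: inc=0.060856, refl=0.060856·0.600000=0.0365; V=1.666116+0.060856+0.036514=1.7635
k=6 src: inc=0.036514, refl=0.036514·0.454545=0.0166; V=1.726972+0.036514+0.016597=1.7801
k=7 load: inc=0.016597, refl=0.016597·0.600000=0.0100; V=1.763486+0.016597+0.009958=1.7900
k=8 src: inc=0.009958, refl=0.009958·0.454545=0.0045; V=1.780083+0.009958+0.004527=1.7946
k=9 load: inc=0.004527, refl=0.004527·0.600000=0.0027; V=1.790042+0.004527+0.002716=1.7973

0 0 source 0.8182
1 1 load 1.3091
2 2 source 1.5322
3 3 load 1.6661
4 4 source 1.7270
5 5 load 1.7635
6 6 source 1.7801
7 7 load 1.7900
8 8 source 1.7946
9 9 load 1.7973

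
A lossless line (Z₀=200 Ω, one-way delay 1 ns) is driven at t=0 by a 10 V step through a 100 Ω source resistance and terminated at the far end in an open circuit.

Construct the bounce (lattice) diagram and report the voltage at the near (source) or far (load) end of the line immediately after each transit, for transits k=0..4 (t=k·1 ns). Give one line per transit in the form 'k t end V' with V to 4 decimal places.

0 0 source 6.6667
1 1 load 13.3333
2 2 source 11.1111
3 3 load 8.8889
4 4 source 9.6296

Γ_L=1.000000, Γ_S=-0.333333; launch V₁=10·200/300=6.666667
k=0 src: V=6.6667
k=1 load: inc=6.666667, refl=6.666667·1.000000=6.6667; V=0.000000+6.666667+6.666667=13.3333
k=2 src: inc=6.666667, refl=6.666667·-0.333333=-2.2222; V=6.666667+6.666667+-2.222222=11.1111
k=3 load: inc=-2.222222, refl=-2.222222·1.000000=-2.2222; V=13.333333+-2.222222+-2.222222=8.8889
k=4 src: inc=-2.222222, refl=-2.222222·-0.333333=0.7407; V=11.111111+-2.222222+0.740741=9.6296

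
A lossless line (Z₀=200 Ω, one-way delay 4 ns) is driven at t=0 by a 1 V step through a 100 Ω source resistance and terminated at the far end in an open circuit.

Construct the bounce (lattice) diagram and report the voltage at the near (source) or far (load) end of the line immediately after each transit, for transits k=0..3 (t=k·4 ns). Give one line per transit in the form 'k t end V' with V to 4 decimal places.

0 0 source 0.6667
1 4 load 1.3333
2 8 source 1.1111
3 12 load 0.8889

Γ_L=1.000000, Γ_S=-0.333333; launch V₁=1·200/300=0.666667
k=0 src: V=0.6667
k=1 load: inc=0.666667, refl=0.666667·1.000000=0.6667; V=0.000000+0.666667+0.666667=1.3333
k=2 src: inc=0.666667, refl=0.666667·-0.333333=-0.2222; V=0.666667+0.666667+-0.222222=1.1111
k=3 load: inc=-0.222222, refl=-0.222222·1.000000=-0.2222; V=1.333333+-0.222222+-0.222222=0.8889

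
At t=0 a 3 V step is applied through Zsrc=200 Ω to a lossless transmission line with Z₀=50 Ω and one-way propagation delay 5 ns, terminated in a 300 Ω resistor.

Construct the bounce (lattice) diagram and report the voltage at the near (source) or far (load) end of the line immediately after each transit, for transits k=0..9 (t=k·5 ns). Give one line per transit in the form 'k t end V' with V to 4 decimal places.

Γ_L=0.714286, Γ_S=0.600000; launch V₁=3·50/250=0.600000
k=0 src: V=0.6000
k=1 load: inc=0.600000, refl=0.600000·0.714286=0.4286; V=0.000000+0.600000+0.428571=1.0286
k=2 src: inc=0.428571, refl=0.428571·0.600000=0.2571; V=0.600000+0.428571+0.257143=1.2857
k=3 load: inc=0.257143, refl=0.257143·0.714286=0.1837; V=1.028571+0.257143+0.183673=1.4694
k=4 src: inc=0.183673, refl=0.183673·0.600000=0.1102; V=1.285714+0.183673+0.110204=1.5796
k=5 load: inc=0.110204, refl=0.110204·0.714286=0.0787; V=1.469388+0.110204+0.078717=1.6583
k=6 src: inc=0.078717, refl=0.078717·0.600000=0.0472; V=1.579592+0.078717+0.047230=1.7055
k=7 load: inc=0.047230, refl=0.047230·0.714286=0.0337; V=1.658309+0.047230+0.033736=1.7393
k=8 src: inc=0.033736, refl=0.033736·0.600000=0.0202; V=1.705539+0.033736+0.020242=1.7595
k=9 load: inc=0.020242, refl=0.020242·0.714286=0.0145; V=1.739275+0.020242+0.014458=1.7740

0 0 source 0.6000
1 5 load 1.0286
2 10 source 1.2857
3 15 load 1.4694
4 20 source 1.5796
5 25 load 1.6583
6 30 source 1.7055
7 35 load 1.7393
8 40 source 1.7595
9 45 load 1.7740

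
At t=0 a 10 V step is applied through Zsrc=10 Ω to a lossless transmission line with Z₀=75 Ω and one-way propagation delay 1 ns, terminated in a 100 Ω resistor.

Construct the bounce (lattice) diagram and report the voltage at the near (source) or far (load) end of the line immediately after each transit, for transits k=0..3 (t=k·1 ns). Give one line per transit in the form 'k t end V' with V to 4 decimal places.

Γ_L=0.142857, Γ_S=-0.764706; launch V₁=10·75/85=8.823529
k=0 src: V=8.8235
k=1 load: inc=8.823529, refl=8.823529·0.142857=1.2605; V=0.000000+8.823529+1.260504=10.0840
k=2 src: inc=1.260504, refl=1.260504·-0.764706=-0.9639; V=8.823529+1.260504+-0.963915=9.1201
k=3 load: inc=-0.963915, refl=-0.963915·0.142857=-0.1377; V=10.084034+-0.963915+-0.137702=8.9824

0 0 source 8.8235
1 1 load 10.0840
2 2 source 9.1201
3 3 load 8.9824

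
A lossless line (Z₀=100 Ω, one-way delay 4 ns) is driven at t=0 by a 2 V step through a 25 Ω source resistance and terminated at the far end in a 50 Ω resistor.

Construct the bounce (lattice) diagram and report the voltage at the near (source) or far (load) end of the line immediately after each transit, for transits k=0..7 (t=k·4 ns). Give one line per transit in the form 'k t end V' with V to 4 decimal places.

Γ_L=-0.333333, Γ_S=-0.600000; launch V₁=2·100/125=1.600000
k=0 src: V=1.6000
k=1 load: inc=1.600000, refl=1.600000·-0.333333=-0.5333; V=0.000000+1.600000+-0.533333=1.0667
k=2 src: inc=-0.533333, refl=-0.533333·-0.600000=0.3200; V=1.600000+-0.533333+0.320000=1.3867
k=3 load: inc=0.320000, refl=0.320000·-0.333333=-0.1067; V=1.066667+0.320000+-0.106667=1.2800
k=4 src: inc=-0.106667, refl=-0.106667·-0.600000=0.0640; V=1.386667+-0.106667+0.064000=1.3440
k=5 load: inc=0.064000, refl=0.064000·-0.333333=-0.0213; V=1.280000+0.064000+-0.021333=1.3227
k=6 src: inc=-0.021333, refl=-0.021333·-0.600000=0.0128; V=1.344000+-0.021333+0.012800=1.3355
k=7 load: inc=0.012800, refl=0.012800·-0.333333=-0.0043; V=1.322667+0.012800+-0.004267=1.3312

0 0 source 1.6000
1 4 load 1.0667
2 8 source 1.3867
3 12 load 1.2800
4 16 source 1.3440
5 20 load 1.3227
6 24 source 1.3355
7 28 load 1.3312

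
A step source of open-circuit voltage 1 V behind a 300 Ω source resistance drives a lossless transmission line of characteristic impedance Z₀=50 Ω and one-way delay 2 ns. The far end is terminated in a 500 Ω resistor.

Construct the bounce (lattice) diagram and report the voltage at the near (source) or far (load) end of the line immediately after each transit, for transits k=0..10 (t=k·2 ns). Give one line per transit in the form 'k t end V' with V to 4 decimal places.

Γ_L=0.818182, Γ_S=0.714286; launch V₁=1·50/350=0.142857
k=0 src: V=0.1429
k=1 load: inc=0.142857, refl=0.142857·0.818182=0.1169; V=0.000000+0.142857+0.116883=0.2597
k=2 src: inc=0.116883, refl=0.116883·0.714286=0.0835; V=0.142857+0.116883+0.083488=0.3432
k=3 load: inc=0.083488, refl=0.083488·0.818182=0.0683; V=0.259740+0.083488+0.068308=0.4115
k=4 src: inc=0.068308, refl=0.068308·0.714286=0.0488; V=0.343228+0.068308+0.048792=0.4603
k=5 load: inc=0.048792, refl=0.048792·0.818182=0.0399; V=0.411537+0.048792+0.039920=0.5002
k=6 src: inc=0.039920, refl=0.039920·0.714286=0.0285; V=0.460328+0.039920+0.028515=0.5288
k=7 load: inc=0.028515, refl=0.028515·0.818182=0.0233; V=0.500249+0.028515+0.023330=0.5521
k=8 src: inc=0.023330, refl=0.023330·0.714286=0.0167; V=0.528763+0.023330+0.016664=0.5688
k=9 load: inc=0.016664, refl=0.016664·0.818182=0.0136; V=0.552093+0.016664+0.013634=0.5824
k=10 src: inc=0.013634, refl=0.013634·0.714286=0.0097; V=0.568758+0.013634+0.009739=0.5921

0 0 source 0.1429
1 2 load 0.2597
2 4 source 0.3432
3 6 load 0.4115
4 8 source 0.4603
5 10 load 0.5002
6 12 source 0.5288
7 14 load 0.5521
8 16 source 0.5688
9 18 load 0.5824
10 20 source 0.5921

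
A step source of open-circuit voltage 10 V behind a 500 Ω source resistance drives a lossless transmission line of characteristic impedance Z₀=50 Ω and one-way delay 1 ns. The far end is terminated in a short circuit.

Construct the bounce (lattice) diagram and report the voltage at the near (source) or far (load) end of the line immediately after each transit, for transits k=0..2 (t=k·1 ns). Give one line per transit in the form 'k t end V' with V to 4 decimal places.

Γ_L=-1.000000, Γ_S=0.818182; launch V₁=10·50/550=0.909091
k=0 src: V=0.9091
k=1 load: inc=0.909091, refl=0.909091·-1.000000=-0.9091; V=0.000000+0.909091+-0.909091=0.0000
k=2 src: inc=-0.909091, refl=-0.909091·0.818182=-0.7438; V=0.909091+-0.909091+-0.743802=-0.7438

0 0 source 0.9091
1 1 load 0.0000
2 2 source -0.7438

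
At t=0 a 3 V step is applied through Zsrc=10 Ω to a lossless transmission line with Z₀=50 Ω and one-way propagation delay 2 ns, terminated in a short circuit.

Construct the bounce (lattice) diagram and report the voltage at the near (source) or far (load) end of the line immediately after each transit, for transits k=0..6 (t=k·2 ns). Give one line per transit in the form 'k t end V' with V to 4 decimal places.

0 0 source 2.5000
1 2 load 0.0000
2 4 source 1.6667
3 6 load 0.0000
4 8 source 1.1111
5 10 load 0.0000
6 12 source 0.7407

Γ_L=-1.000000, Γ_S=-0.666667; launch V₁=3·50/60=2.500000
k=0 src: V=2.5000
k=1 load: inc=2.500000, refl=2.500000·-1.000000=-2.5000; V=0.000000+2.500000+-2.500000=0.0000
k=2 src: inc=-2.500000, refl=-2.500000·-0.666667=1.6667; V=2.500000+-2.500000+1.666667=1.6667
k=3 load: inc=1.666667, refl=1.666667·-1.000000=-1.6667; V=0.000000+1.666667+-1.666667=0.0000
k=4 src: inc=-1.666667, refl=-1.666667·-0.666667=1.1111; V=1.666667+-1.666667+1.111111=1.1111
k=5 load: inc=1.111111, refl=1.111111·-1.000000=-1.1111; V=0.000000+1.111111+-1.111111=0.0000
k=6 src: inc=-1.111111, refl=-1.111111·-0.666667=0.7407; V=1.111111+-1.111111+0.740741=0.7407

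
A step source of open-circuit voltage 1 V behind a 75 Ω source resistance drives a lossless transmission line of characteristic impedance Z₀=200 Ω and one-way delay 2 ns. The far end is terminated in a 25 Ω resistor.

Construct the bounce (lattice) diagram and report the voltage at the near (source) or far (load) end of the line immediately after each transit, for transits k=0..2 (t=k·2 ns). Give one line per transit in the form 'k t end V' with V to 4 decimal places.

0 0 source 0.7273
1 2 load 0.1616
2 4 source 0.4187

Γ_L=-0.777778, Γ_S=-0.454545; launch V₁=1·200/275=0.727273
k=0 src: V=0.7273
k=1 load: inc=0.727273, refl=0.727273·-0.777778=-0.5657; V=0.000000+0.727273+-0.565657=0.1616
k=2 src: inc=-0.565657, refl=-0.565657·-0.454545=0.2571; V=0.727273+-0.565657+0.257117=0.4187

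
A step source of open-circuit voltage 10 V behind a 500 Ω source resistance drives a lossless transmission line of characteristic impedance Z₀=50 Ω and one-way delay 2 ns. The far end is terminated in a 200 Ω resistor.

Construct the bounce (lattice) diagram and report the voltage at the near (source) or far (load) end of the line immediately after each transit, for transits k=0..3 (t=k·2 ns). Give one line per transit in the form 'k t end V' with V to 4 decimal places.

Γ_L=0.600000, Γ_S=0.818182; launch V₁=10·50/550=0.909091
k=0 src: V=0.9091
k=1 load: inc=0.909091, refl=0.909091·0.600000=0.5455; V=0.000000+0.909091+0.545455=1.4545
k=2 src: inc=0.545455, refl=0.545455·0.818182=0.4463; V=0.909091+0.545455+0.446281=1.9008
k=3 load: inc=0.446281, refl=0.446281·0.600000=0.2678; V=1.454545+0.446281+0.267769=2.1686

0 0 source 0.9091
1 2 load 1.4545
2 4 source 1.9008
3 6 load 2.1686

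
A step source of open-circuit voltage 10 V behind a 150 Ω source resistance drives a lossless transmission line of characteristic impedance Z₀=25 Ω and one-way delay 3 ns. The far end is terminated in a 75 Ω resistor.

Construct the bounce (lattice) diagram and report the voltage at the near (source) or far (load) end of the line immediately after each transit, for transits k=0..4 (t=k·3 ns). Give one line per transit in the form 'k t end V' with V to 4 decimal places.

0 0 source 1.4286
1 3 load 2.1429
2 6 source 2.6531
3 9 load 2.9082
4 12 source 3.0904

Γ_L=0.500000, Γ_S=0.714286; launch V₁=10·25/175=1.428571
k=0 src: V=1.4286
k=1 load: inc=1.428571, refl=1.428571·0.500000=0.7143; V=0.000000+1.428571+0.714286=2.1429
k=2 src: inc=0.714286, refl=0.714286·0.714286=0.5102; V=1.428571+0.714286+0.510204=2.6531
k=3 load: inc=0.510204, refl=0.510204·0.500000=0.2551; V=2.142857+0.510204+0.255102=2.9082
k=4 src: inc=0.255102, refl=0.255102·0.714286=0.1822; V=2.653061+0.255102+0.182216=3.0904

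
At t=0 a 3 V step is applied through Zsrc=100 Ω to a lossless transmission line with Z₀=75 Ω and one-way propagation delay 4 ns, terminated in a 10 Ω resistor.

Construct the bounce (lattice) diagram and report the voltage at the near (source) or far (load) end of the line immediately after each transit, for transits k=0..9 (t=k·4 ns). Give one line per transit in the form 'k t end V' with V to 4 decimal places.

Γ_L=-0.764706, Γ_S=0.142857; launch V₁=3·75/175=1.285714
k=0 src: V=1.2857
k=1 load: inc=1.285714, refl=1.285714·-0.764706=-0.9832; V=0.000000+1.285714+-0.983193=0.3025
k=2 src: inc=-0.983193, refl=-0.983193·0.142857=-0.1405; V=1.285714+-0.983193+-0.140456=0.1621
k=3 load: inc=-0.140456, refl=-0.140456·-0.764706=0.1074; V=0.302521+-0.140456+0.107408=0.2695
k=4 src: inc=0.107408, refl=0.107408·0.142857=0.0153; V=0.162065+0.107408+0.015344=0.2848
k=5 load: inc=0.015344, refl=0.015344·-0.764706=-0.0117; V=0.269472+0.015344+-0.011734=0.2731
k=6 src: inc=-0.011734, refl=-0.011734·0.142857=-0.0017; V=0.284816+-0.011734+-0.001676=0.2714
k=7 load: inc=-0.001676, refl=-0.001676·-0.764706=0.0013; V=0.273083+-0.001676+0.001282=0.2727
k=8 src: inc=0.001282, refl=0.001282·0.142857=0.0002; V=0.271407+0.001282+0.000183=0.2729
k=9 load: inc=0.000183, refl=0.000183·-0.764706=-0.0001; V=0.272688+0.000183+-0.000140=0.2727

0 0 source 1.2857
1 4 load 0.3025
2 8 source 0.1621
3 12 load 0.2695
4 16 source 0.2848
5 20 load 0.2731
6 24 source 0.2714
7 28 load 0.2727
8 32 source 0.2729
9 36 load 0.2727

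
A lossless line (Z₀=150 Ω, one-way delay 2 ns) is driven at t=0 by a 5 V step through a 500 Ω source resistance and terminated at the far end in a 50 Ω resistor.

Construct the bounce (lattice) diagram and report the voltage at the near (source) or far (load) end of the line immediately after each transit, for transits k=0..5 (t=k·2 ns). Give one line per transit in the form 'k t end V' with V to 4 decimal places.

Γ_L=-0.500000, Γ_S=0.538462; launch V₁=5·150/650=1.153846
k=0 src: V=1.1538
k=1 load: inc=1.153846, refl=1.153846·-0.500000=-0.5769; V=0.000000+1.153846+-0.576923=0.5769
k=2 src: inc=-0.576923, refl=-0.576923·0.538462=-0.3107; V=1.153846+-0.576923+-0.310651=0.2663
k=3 load: inc=-0.310651, refl=-0.310651·-0.500000=0.1553; V=0.576923+-0.310651+0.155325=0.4216
k=4 src: inc=0.155325, refl=0.155325·0.538462=0.0836; V=0.266272+0.155325+0.083637=0.5052
k=5 load: inc=0.083637, refl=0.083637·-0.500000=-0.0418; V=0.421598+0.083637+-0.041818=0.4634

0 0 source 1.1538
1 2 load 0.5769
2 4 source 0.2663
3 6 load 0.4216
4 8 source 0.5052
5 10 load 0.4634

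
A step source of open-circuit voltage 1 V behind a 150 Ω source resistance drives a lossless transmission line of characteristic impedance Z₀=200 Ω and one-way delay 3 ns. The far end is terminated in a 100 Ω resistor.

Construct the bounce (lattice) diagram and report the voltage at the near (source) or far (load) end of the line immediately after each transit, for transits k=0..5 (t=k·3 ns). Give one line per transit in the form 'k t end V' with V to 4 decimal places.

Γ_L=-0.333333, Γ_S=-0.142857; launch V₁=1·200/350=0.571429
k=0 src: V=0.5714
k=1 load: inc=0.571429, refl=0.571429·-0.333333=-0.1905; V=0.000000+0.571429+-0.190476=0.3810
k=2 src: inc=-0.190476, refl=-0.190476·-0.142857=0.0272; V=0.571429+-0.190476+0.027211=0.4082
k=3 load: inc=0.027211, refl=0.027211·-0.333333=-0.0091; V=0.380952+0.027211+-0.009070=0.3991
k=4 src: inc=-0.009070, refl=-0.009070·-0.142857=0.0013; V=0.408163+-0.009070+0.001296=0.4004
k=5 load: inc=0.001296, refl=0.001296·-0.333333=-0.0004; V=0.399093+0.001296+-0.000432=0.4000

0 0 source 0.5714
1 3 load 0.3810
2 6 source 0.4082
3 9 load 0.3991
4 12 source 0.4004
5 15 load 0.4000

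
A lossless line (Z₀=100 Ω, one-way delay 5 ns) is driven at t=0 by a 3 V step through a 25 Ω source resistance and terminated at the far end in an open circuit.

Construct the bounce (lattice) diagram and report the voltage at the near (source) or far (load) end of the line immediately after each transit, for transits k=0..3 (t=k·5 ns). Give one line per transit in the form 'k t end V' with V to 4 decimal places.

Γ_L=1.000000, Γ_S=-0.600000; launch V₁=3·100/125=2.400000
k=0 src: V=2.4000
k=1 load: inc=2.400000, refl=2.400000·1.000000=2.4000; V=0.000000+2.400000+2.400000=4.8000
k=2 src: inc=2.400000, refl=2.400000·-0.600000=-1.4400; V=2.400000+2.400000+-1.440000=3.3600
k=3 load: inc=-1.440000, refl=-1.440000·1.000000=-1.4400; V=4.800000+-1.440000+-1.440000=1.9200

0 0 source 2.4000
1 5 load 4.8000
2 10 source 3.3600
3 15 load 1.9200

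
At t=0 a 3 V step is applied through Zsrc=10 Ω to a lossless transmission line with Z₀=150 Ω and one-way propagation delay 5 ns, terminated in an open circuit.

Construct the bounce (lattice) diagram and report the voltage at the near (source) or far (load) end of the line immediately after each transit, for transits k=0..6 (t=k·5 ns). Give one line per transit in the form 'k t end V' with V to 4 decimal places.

0 0 source 2.8125
1 5 load 5.6250
2 10 source 3.1641
3 15 load 0.7031
4 20 source 2.8564
5 25 load 5.0098
6 30 source 3.1256

Γ_L=1.000000, Γ_S=-0.875000; launch V₁=3·150/160=2.812500
k=0 src: V=2.8125
k=1 load: inc=2.812500, refl=2.812500·1.000000=2.8125; V=0.000000+2.812500+2.812500=5.6250
k=2 src: inc=2.812500, refl=2.812500·-0.875000=-2.4609; V=2.812500+2.812500+-2.460938=3.1641
k=3 load: inc=-2.460938, refl=-2.460938·1.000000=-2.4609; V=5.625000+-2.460938+-2.460938=0.7031
k=4 src: inc=-2.460938, refl=-2.460938·-0.875000=2.1533; V=3.164062+-2.460938+2.153320=2.8564
k=5 load: inc=2.153320, refl=2.153320·1.000000=2.1533; V=0.703125+2.153320+2.153320=5.0098
k=6 src: inc=2.153320, refl=2.153320·-0.875000=-1.8842; V=2.856445+2.153320+-1.884155=3.1256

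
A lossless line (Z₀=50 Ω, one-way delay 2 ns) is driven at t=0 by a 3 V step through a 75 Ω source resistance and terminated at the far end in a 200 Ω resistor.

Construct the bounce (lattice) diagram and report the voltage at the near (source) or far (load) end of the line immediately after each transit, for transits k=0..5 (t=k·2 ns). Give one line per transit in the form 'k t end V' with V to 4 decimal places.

Γ_L=0.600000, Γ_S=0.200000; launch V₁=3·50/125=1.200000
k=0 src: V=1.2000
k=1 load: inc=1.200000, refl=1.200000·0.600000=0.7200; V=0.000000+1.200000+0.720000=1.9200
k=2 src: inc=0.720000, refl=0.720000·0.200000=0.1440; V=1.200000+0.720000+0.144000=2.0640
k=3 load: inc=0.144000, refl=0.144000·0.600000=0.0864; V=1.920000+0.144000+0.086400=2.1504
k=4 src: inc=0.086400, refl=0.086400·0.200000=0.0173; V=2.064000+0.086400+0.017280=2.1677
k=5 load: inc=0.017280, refl=0.017280·0.600000=0.0104; V=2.150400+0.017280+0.010368=2.1780

0 0 source 1.2000
1 2 load 1.9200
2 4 source 2.0640
3 6 load 2.1504
4 8 source 2.1677
5 10 load 2.1780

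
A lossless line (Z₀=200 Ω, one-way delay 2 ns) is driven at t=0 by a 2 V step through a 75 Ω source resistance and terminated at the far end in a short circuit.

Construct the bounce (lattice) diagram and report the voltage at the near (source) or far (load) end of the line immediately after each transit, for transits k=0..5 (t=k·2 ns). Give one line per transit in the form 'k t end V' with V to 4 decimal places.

Γ_L=-1.000000, Γ_S=-0.454545; launch V₁=2·200/275=1.454545
k=0 src: V=1.4545
k=1 load: inc=1.454545, refl=1.454545·-1.000000=-1.4545; V=0.000000+1.454545+-1.454545=0.0000
k=2 src: inc=-1.454545, refl=-1.454545·-0.454545=0.6612; V=1.454545+-1.454545+0.661157=0.6612
k=3 load: inc=0.661157, refl=0.661157·-1.000000=-0.6612; V=0.000000+0.661157+-0.661157=0.0000
k=4 src: inc=-0.661157, refl=-0.661157·-0.454545=0.3005; V=0.661157+-0.661157+0.300526=0.3005
k=5 load: inc=0.300526, refl=0.300526·-1.000000=-0.3005; V=0.000000+0.300526+-0.300526=0.0000

0 0 source 1.4545
1 2 load 0.0000
2 4 source 0.6612
3 6 load 0.0000
4 8 source 0.3005
5 10 load 0.0000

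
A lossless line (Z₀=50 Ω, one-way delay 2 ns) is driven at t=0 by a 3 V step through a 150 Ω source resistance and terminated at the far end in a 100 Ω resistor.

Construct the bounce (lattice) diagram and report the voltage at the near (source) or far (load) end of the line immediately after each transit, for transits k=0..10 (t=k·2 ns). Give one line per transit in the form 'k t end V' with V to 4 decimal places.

Γ_L=0.333333, Γ_S=0.500000; launch V₁=3·50/200=0.750000
k=0 src: V=0.7500
k=1 load: inc=0.750000, refl=0.750000·0.333333=0.2500; V=0.000000+0.750000+0.250000=1.0000
k=2 src: inc=0.250000, refl=0.250000·0.500000=0.1250; V=0.750000+0.250000+0.125000=1.1250
k=3 load: inc=0.125000, refl=0.125000·0.333333=0.0417; V=1.000000+0.125000+0.041667=1.1667
k=4 src: inc=0.041667, refl=0.041667·0.500000=0.0208; V=1.125000+0.041667+0.020833=1.1875
k=5 load: inc=0.020833, refl=0.020833·0.333333=0.0069; V=1.166667+0.020833+0.006944=1.1944
k=6 src: inc=0.006944, refl=0.006944·0.500000=0.0035; V=1.187500+0.006944+0.003472=1.1979
k=7 load: inc=0.003472, refl=0.003472·0.333333=0.0012; V=1.194444+0.003472+0.001157=1.1991
k=8 src: inc=0.001157, refl=0.001157·0.500000=0.0006; V=1.197917+0.001157+0.000579=1.1997
k=9 load: inc=0.000579, refl=0.000579·0.333333=0.0002; V=1.199074+0.000579+0.000193=1.1998
k=10 src: inc=0.000193, refl=0.000193·0.500000=0.0001; V=1.199653+0.000193+0.000096=1.1999

0 0 source 0.7500
1 2 load 1.0000
2 4 source 1.1250
3 6 load 1.1667
4 8 source 1.1875
5 10 load 1.1944
6 12 source 1.1979
7 14 load 1.1991
8 16 source 1.1997
9 18 load 1.1998
10 20 source 1.1999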